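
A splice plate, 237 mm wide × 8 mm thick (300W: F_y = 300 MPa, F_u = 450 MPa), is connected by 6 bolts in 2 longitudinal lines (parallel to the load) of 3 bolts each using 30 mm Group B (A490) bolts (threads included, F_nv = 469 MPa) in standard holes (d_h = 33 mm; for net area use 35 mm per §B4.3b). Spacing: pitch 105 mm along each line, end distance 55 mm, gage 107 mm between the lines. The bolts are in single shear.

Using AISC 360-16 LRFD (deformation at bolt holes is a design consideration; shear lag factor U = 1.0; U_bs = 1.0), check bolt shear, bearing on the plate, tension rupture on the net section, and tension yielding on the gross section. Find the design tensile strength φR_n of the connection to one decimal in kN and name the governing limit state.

Bolt shear: A_b = π(30)²/4 = 706.86 mm². φR_n = 0.75 × 469 × 706.86 × 6 × 1 = 1491.8 kN.
Bearing (8 mm plate, F_u = 450 MPa): end bolts L_c = 55 − 33/2 = 38.5, R_n = min(1.2×38.5×8×450, 2.4×30×8×450) = 166.32 kN/bolt; interior L_c = 105 − 33 = 72, R_n = 259.2 kN/bolt. φR_n = 0.75 × (2×166.32 + 4×259.2) = 1027.1 kN.
Tension rupture (net): A_n = (237 − 2×35)×8 = 1336 mm² (U = 1.0, A_e = A_n). φR_n = 0.75 × 450 × 1336 = 450.9 kN.
Tension yield (gross): A_g = 237×8 = 1896 mm². φR_n = 0.90 × 300 × 1896 = 511.9 kN.
Governing: min(1491.8, 1027.1, 450.9, 511.9) = 450.9 kN → net-section rupture.

450.9 kN (net-section rupture governs)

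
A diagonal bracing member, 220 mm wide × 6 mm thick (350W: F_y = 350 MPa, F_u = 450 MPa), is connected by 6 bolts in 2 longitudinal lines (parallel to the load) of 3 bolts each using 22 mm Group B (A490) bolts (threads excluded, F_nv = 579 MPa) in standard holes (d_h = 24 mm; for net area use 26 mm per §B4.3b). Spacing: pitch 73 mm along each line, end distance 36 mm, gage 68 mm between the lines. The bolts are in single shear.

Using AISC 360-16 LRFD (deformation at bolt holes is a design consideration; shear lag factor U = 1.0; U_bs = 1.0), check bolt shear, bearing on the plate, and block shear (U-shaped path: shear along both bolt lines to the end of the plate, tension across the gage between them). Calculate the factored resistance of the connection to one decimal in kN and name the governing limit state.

369.4 kN (block shear governs)

Bolt shear: A_b = π(22)²/4 = 380.13 mm². φR_n = 0.75 × 579 × 380.13 × 6 × 1 = 990.4 kN.
Bearing (6 mm plate, F_u = 450 MPa): end bolts L_c = 36 − 24/2 = 24, R_n = min(1.2×24×6×450, 2.4×22×6×450) = 77.76 kN/bolt; interior L_c = 73 − 24 = 49, R_n = 142.56 kN/bolt. φR_n = 0.75 × (2×77.76 + 4×142.56) = 544.3 kN.
Block shear: shear path 2×[36+2×73] = 2×182 mm, A_gv = 2184, A_nv = 2×(182 − 2.5×26)×6 = 1404 mm²; tension across gage: (68 − 1×26)×6 = 252 mm². R_n = min(0.6×450×1404, 0.6×350×2184) + 1.0×450×252 = min(379.08, 458.64) + 113.4 = 492.48 kN. φR_n = 0.75 × 492.48 = 369.4 kN.
Governing: min(990.4, 544.3, 369.4) = 369.4 kN → block shear.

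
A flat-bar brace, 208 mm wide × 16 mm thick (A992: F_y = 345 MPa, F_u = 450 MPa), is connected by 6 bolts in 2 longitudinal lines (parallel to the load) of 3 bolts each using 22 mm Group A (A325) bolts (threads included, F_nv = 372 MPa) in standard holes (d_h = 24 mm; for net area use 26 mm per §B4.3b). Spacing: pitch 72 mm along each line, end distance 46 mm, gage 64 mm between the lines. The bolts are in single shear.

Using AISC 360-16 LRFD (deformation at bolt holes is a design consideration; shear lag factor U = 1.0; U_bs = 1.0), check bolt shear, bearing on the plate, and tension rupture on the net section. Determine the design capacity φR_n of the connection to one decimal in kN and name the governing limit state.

636.3 kN (bolt shear governs)

Bolt shear: A_b = π(22)²/4 = 380.13 mm². φR_n = 0.75 × 372 × 380.13 × 6 × 1 = 636.3 kN.
Bearing (16 mm plate, F_u = 450 MPa): end bolts L_c = 46 − 24/2 = 34, R_n = min(1.2×34×16×450, 2.4×22×16×450) = 293.76 kN/bolt; interior L_c = 72 − 24 = 48, R_n = 380.16 kN/bolt. φR_n = 0.75 × (2×293.76 + 4×380.16) = 1581.1 kN.
Tension rupture (net): A_n = (208 − 2×26)×16 = 2496 mm² (U = 1.0, A_e = A_n). φR_n = 0.75 × 450 × 2496 = 842.4 kN.
Governing: min(636.3, 1581.1, 842.4) = 636.3 kN → bolt shear.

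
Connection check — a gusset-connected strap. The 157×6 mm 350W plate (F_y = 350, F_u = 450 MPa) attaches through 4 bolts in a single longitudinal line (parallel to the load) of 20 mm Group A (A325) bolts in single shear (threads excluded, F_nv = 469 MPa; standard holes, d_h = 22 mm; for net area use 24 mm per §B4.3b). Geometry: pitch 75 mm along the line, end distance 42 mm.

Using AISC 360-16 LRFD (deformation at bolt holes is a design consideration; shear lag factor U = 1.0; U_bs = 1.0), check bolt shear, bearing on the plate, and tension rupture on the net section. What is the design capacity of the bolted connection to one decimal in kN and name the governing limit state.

Bolt shear: A_b = π(20)²/4 = 314.16 mm². φR_n = 0.75 × 469 × 314.16 × 4 × 1 = 442.0 kN.
Bearing (6 mm plate, F_u = 450 MPa): end bolts L_c = 42 − 22/2 = 31, R_n = min(1.2×31×6×450, 2.4×20×6×450) = 100.44 kN/bolt; interior L_c = 75 − 22 = 53, R_n = 129.6 kN/bolt. φR_n = 0.75 × (1×100.44 + 3×129.6) = 366.9 kN.
Tension rupture (net): A_n = (157 − 1×24)×6 = 798 mm² (U = 1.0, A_e = A_n). φR_n = 0.75 × 450 × 798 = 269.3 kN.
Governing: min(442.0, 366.9, 269.3) = 269.3 kN → net-section rupture.

269.3 kN (net-section rupture governs)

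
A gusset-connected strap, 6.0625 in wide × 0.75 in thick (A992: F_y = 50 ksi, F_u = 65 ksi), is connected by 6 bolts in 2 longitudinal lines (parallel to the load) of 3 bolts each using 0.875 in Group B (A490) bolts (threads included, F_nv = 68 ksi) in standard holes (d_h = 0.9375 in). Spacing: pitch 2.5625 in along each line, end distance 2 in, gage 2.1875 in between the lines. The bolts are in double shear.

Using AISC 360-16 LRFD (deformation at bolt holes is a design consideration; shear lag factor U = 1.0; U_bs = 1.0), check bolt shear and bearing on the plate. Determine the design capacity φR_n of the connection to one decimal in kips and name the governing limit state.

Bolt shear: A_b = π(0.875)²/4 = 0.60132 in². φR_n = 0.75 × 68 × 0.60132 × 6 × 2 = 368.0 kips.
Bearing (0.75 in plate, F_u = 65 ksi): end bolts L_c = 2 − 0.9375/2 = 1.53125, R_n = min(1.2×1.53125×0.75×65, 2.4×0.875×0.75×65) = 89.578 kips/bolt; interior L_c = 2.5625 − 0.9375 = 1.625, R_n = 95.063 kips/bolt. φR_n = 0.75 × (2×89.578 + 4×95.063) = 419.6 kips.
Governing: min(368.0, 419.6) = 368.0 kips → bolt shear.

368.0 kips (bolt shear governs)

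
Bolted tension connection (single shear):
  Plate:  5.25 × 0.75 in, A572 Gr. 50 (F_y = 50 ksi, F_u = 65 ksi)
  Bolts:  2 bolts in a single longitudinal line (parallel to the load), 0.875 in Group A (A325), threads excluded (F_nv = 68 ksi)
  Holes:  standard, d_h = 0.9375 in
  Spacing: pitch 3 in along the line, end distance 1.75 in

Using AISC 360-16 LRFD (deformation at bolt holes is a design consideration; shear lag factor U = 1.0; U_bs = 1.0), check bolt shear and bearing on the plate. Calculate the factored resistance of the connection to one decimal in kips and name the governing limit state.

61.3 kips (bolt shear governs)

Bolt shear: A_b = π(0.875)²/4 = 0.60132 in². φR_n = 0.75 × 68 × 0.60132 × 2 × 1 = 61.3 kips.
Bearing (0.75 in plate, F_u = 65 ksi): end bolts L_c = 1.75 − 0.9375/2 = 1.28125, R_n = min(1.2×1.28125×0.75×65, 2.4×0.875×0.75×65) = 74.953 kips/bolt; interior L_c = 3 − 0.9375 = 2.0625, R_n = 102.38 kips/bolt. φR_n = 0.75 × (1×74.953 + 1×102.38) = 133.0 kips.
Governing: min(61.3, 133.0) = 61.3 kips → bolt shear.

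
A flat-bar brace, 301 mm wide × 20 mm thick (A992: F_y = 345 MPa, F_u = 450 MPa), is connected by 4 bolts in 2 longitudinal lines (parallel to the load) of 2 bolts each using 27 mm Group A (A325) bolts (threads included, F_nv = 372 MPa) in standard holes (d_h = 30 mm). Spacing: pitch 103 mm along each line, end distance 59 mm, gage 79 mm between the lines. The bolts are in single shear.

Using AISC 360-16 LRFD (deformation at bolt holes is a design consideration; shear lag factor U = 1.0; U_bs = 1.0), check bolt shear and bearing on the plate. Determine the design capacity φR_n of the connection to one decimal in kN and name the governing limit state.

Bolt shear: A_b = π(27)²/4 = 572.56 mm². φR_n = 0.75 × 372 × 572.56 × 4 × 1 = 639.0 kN.
Bearing (20 mm plate, F_u = 450 MPa): end bolts L_c = 59 − 30/2 = 44, R_n = min(1.2×44×20×450, 2.4×27×20×450) = 475.2 kN/bolt; interior L_c = 103 − 30 = 73, R_n = 583.2 kN/bolt. φR_n = 0.75 × (2×475.2 + 2×583.2) = 1587.6 kN.
Governing: min(639.0, 1587.6) = 639.0 kN → bolt shear.

639.0 kN (bolt shear governs)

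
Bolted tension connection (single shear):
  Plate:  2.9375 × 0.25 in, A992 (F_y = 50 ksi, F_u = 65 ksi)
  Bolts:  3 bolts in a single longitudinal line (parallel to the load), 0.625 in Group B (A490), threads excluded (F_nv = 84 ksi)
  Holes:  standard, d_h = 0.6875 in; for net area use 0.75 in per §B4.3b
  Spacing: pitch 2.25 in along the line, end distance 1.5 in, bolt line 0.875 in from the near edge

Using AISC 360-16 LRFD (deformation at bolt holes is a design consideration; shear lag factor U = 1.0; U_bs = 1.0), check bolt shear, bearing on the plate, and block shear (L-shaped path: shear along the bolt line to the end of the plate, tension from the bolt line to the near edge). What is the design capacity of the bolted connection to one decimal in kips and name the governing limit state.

Bolt shear: A_b = π(0.625)²/4 = 0.3068 in². φR_n = 0.75 × 84 × 0.3068 × 3 × 1 = 58.0 kips.
Bearing (0.25 in plate, F_u = 65 ksi): end bolts L_c = 1.5 − 0.6875/2 = 1.15625, R_n = min(1.2×1.15625×0.25×65, 2.4×0.625×0.25×65) = 22.547 kips/bolt; interior L_c = 2.25 − 0.6875 = 1.5625, R_n = 24.375 kips/bolt. φR_n = 0.75 × (1×22.547 + 2×24.375) = 53.5 kips.
Block shear: shear path 1×[1.5+2×2.25] = 1×6 in, A_gv = 1.5, A_nv = 1×(6 − 2.5×0.75)×0.25 = 1.0313 in²; tension to near edge: (0.875 − 0.5×0.75)×0.25 = 0.125 in². R_n = min(0.6×65×1.0313, 0.6×50×1.5) + 1.0×65×0.125 = min(40.221, 45) + 8.125 = 48.346 kips. φR_n = 0.75 × 48.346 = 36.3 kips.
Governing: min(58.0, 53.5, 36.3) = 36.3 kips → block shear.

36.3 kips (block shear governs)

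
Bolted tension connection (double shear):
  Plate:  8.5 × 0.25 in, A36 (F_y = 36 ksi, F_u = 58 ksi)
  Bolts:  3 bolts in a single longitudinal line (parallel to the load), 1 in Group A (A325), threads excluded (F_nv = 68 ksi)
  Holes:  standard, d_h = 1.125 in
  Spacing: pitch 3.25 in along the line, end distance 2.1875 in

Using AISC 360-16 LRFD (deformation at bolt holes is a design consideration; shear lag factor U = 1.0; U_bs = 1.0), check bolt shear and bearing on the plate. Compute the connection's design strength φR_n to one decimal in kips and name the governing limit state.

73.4 kips (bearing governs)

Bolt shear: A_b = π(1)²/4 = 0.7854 in². φR_n = 0.75 × 68 × 0.7854 × 3 × 2 = 240.3 kips.
Bearing (0.25 in plate, F_u = 58 ksi): end bolts L_c = 2.1875 − 1.125/2 = 1.625, R_n = min(1.2×1.625×0.25×58, 2.4×1×0.25×58) = 28.275 kips/bolt; interior L_c = 3.25 − 1.125 = 2.125, R_n = 34.8 kips/bolt. φR_n = 0.75 × (1×28.275 + 2×34.8) = 73.4 kips.
Governing: min(240.3, 73.4) = 73.4 kips → bearing.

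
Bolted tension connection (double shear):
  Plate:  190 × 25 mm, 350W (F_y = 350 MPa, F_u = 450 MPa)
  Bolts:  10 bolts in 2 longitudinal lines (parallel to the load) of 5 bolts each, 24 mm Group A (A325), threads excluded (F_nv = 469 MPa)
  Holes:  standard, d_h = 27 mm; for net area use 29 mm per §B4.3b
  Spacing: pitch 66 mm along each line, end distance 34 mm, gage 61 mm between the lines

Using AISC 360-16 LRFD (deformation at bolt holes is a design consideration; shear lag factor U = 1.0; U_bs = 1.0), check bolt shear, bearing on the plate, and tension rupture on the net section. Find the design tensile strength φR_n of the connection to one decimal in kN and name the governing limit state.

1113.8 kN (net-section rupture governs)

Bolt shear: A_b = π(24)²/4 = 452.39 mm². φR_n = 0.75 × 469 × 452.39 × 10 × 2 = 3182.6 kN.
Bearing (25 mm plate, F_u = 450 MPa): end bolts L_c = 34 − 27/2 = 20.5, R_n = min(1.2×20.5×25×450, 2.4×24×25×450) = 276.75 kN/bolt; interior L_c = 66 − 27 = 39, R_n = 526.5 kN/bolt. φR_n = 0.75 × (2×276.75 + 8×526.5) = 3574.1 kN.
Tension rupture (net): A_n = (190 − 2×29)×25 = 3300 mm² (U = 1.0, A_e = A_n). φR_n = 0.75 × 450 × 3300 = 1113.8 kN.
Governing: min(3182.6, 3574.1, 1113.8) = 1113.8 kN → net-section rupture.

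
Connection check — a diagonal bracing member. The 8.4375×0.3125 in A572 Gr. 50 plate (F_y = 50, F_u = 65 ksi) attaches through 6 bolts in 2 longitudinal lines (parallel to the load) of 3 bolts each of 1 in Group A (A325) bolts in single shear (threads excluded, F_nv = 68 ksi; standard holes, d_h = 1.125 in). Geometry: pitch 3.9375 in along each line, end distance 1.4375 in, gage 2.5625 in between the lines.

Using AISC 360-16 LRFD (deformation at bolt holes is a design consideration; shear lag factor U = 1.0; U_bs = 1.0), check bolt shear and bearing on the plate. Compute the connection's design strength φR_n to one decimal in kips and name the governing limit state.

178.2 kips (bearing governs)

Bolt shear: A_b = π(1)²/4 = 0.7854 in². φR_n = 0.75 × 68 × 0.7854 × 6 × 1 = 240.3 kips.
Bearing (0.3125 in plate, F_u = 65 ksi): end bolts L_c = 1.4375 − 1.125/2 = 0.875, R_n = min(1.2×0.875×0.3125×65, 2.4×1×0.3125×65) = 21.328 kips/bolt; interior L_c = 3.9375 − 1.125 = 2.8125, R_n = 48.75 kips/bolt. φR_n = 0.75 × (2×21.328 + 4×48.75) = 178.2 kips.
Governing: min(240.3, 178.2) = 178.2 kips → bearing.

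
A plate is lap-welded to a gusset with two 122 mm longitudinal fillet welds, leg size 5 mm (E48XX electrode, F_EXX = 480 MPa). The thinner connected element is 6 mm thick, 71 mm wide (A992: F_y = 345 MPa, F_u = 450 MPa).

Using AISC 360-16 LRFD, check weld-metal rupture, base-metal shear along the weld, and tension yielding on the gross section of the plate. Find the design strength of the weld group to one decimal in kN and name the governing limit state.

132.3 kN (gross-section yield governs)

Weld metal: throat = 0.707×5 = 3.535 mm, L = 2×122 = 244 mm. φR_n = 0.75 × 0.6 × 480 × 3.535 × 244 = 186.3 kN.
Base metal shear (6 mm plate): yield φR_n = 1.0×0.6×345×6×244 = 303.0 kN; rupture φR_n = 0.75×0.6×450×6×244 = 296.5 kN; take 296.5 kN (rupture).
Tension yield (gross): A_g = 71×6 = 426 mm². φR_n = 0.90 × 345 × 426 = 132.3 kN.
Governing: min(186.3, 296.5, 132.3) = 132.3 kN → gross-section yield.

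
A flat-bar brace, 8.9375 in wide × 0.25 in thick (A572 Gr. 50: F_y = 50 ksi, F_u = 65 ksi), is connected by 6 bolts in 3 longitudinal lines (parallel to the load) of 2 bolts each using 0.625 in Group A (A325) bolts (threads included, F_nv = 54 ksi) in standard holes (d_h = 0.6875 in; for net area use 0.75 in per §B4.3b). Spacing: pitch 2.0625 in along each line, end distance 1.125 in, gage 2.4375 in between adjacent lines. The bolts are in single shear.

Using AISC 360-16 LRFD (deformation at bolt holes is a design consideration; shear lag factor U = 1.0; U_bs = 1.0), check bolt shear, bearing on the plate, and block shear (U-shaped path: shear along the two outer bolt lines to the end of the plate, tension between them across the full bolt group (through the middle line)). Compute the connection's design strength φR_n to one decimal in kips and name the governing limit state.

71.3 kips (block shear governs)

Bolt shear: A_b = π(0.625)²/4 = 0.3068 in². φR_n = 0.75 × 54 × 0.3068 × 6 × 1 = 74.6 kips.
Bearing (0.25 in plate, F_u = 65 ksi): end bolts L_c = 1.125 − 0.6875/2 = 0.78125, R_n = min(1.2×0.78125×0.25×65, 2.4×0.625×0.25×65) = 15.234 kips/bolt; interior L_c = 2.0625 − 0.6875 = 1.375, R_n = 24.375 kips/bolt. φR_n = 0.75 × (3×15.234 + 3×24.375) = 89.1 kips.
Block shear: shear path 2×[1.125+1×2.0625] = 2×3.1875 in, A_gv = 1.5938, A_nv = 2×(3.1875 − 1.5×0.75)×0.25 = 1.0313 in²; tension across gage: (4.875 − 2×0.75)×0.25 = 0.84375 in². R_n = min(0.6×65×1.0313, 0.6×50×1.5938) + 1.0×65×0.84375 = min(40.221, 47.814) + 54.844 = 95.065 kips. φR_n = 0.75 × 95.065 = 71.3 kips.
Governing: min(74.6, 89.1, 71.3) = 71.3 kips → block shear.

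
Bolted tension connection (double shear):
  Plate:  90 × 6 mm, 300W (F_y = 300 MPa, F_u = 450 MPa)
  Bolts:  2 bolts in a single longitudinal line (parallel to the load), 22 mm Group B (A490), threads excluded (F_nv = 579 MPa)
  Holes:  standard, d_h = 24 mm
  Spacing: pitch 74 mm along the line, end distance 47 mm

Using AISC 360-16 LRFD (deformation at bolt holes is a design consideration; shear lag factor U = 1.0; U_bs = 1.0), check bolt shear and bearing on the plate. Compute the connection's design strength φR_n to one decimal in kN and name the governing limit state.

192.0 kN (bearing governs)

Bolt shear: A_b = π(22)²/4 = 380.13 mm². φR_n = 0.75 × 579 × 380.13 × 2 × 2 = 660.3 kN.
Bearing (6 mm plate, F_u = 450 MPa): end bolts L_c = 47 − 24/2 = 35, R_n = min(1.2×35×6×450, 2.4×22×6×450) = 113.4 kN/bolt; interior L_c = 74 − 24 = 50, R_n = 142.56 kN/bolt. φR_n = 0.75 × (1×113.4 + 1×142.56) = 192.0 kN.
Governing: min(660.3, 192.0) = 192.0 kN → bearing.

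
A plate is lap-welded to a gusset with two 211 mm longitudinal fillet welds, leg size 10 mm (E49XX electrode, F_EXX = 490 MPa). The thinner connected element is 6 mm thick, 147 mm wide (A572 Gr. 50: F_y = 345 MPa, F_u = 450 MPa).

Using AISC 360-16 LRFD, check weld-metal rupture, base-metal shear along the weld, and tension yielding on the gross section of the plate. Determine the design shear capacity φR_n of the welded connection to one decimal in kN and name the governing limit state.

273.9 kN (gross-section yield governs)

Weld metal: throat = 0.707×10 = 7.07 mm, L = 2×211 = 422 mm. φR_n = 0.75 × 0.6 × 490 × 7.07 × 422 = 657.9 kN.
Base metal shear (6 mm plate): yield φR_n = 1.0×0.6×345×6×422 = 524.1 kN; rupture φR_n = 0.75×0.6×450×6×422 = 512.7 kN; take 512.7 kN (rupture).
Tension yield (gross): A_g = 147×6 = 882 mm². φR_n = 0.90 × 345 × 882 = 273.9 kN.
Governing: min(657.9, 512.7, 273.9) = 273.9 kN → gross-section yield.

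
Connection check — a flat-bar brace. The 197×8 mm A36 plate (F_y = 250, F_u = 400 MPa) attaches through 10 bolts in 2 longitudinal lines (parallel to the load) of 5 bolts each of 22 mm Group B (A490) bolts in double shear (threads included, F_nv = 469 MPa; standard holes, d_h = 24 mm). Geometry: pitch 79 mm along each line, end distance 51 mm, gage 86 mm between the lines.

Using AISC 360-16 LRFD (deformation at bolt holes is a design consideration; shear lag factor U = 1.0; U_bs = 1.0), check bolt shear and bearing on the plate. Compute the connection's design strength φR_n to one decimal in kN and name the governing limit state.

Bolt shear: A_b = π(22)²/4 = 380.13 mm². φR_n = 0.75 × 469 × 380.13 × 10 × 2 = 2674.2 kN.
Bearing (8 mm plate, F_u = 400 MPa): end bolts L_c = 51 − 24/2 = 39, R_n = min(1.2×39×8×400, 2.4×22×8×400) = 149.76 kN/bolt; interior L_c = 79 − 24 = 55, R_n = 168.96 kN/bolt. φR_n = 0.75 × (2×149.76 + 8×168.96) = 1238.4 kN.
Governing: min(2674.2, 1238.4) = 1238.4 kN → bearing.

1238.4 kN (bearing governs)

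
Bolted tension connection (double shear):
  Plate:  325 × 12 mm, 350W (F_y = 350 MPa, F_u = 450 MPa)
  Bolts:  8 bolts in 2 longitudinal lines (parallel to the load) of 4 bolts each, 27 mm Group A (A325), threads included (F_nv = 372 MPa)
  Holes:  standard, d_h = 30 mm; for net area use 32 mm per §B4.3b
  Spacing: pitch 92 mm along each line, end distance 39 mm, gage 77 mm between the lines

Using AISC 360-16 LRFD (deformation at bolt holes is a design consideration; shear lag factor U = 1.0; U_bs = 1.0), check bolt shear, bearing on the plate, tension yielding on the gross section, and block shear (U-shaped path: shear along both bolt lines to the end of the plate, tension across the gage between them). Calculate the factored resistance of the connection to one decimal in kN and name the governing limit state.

1168.8 kN (block shear governs)

Bolt shear: A_b = π(27)²/4 = 572.56 mm². φR_n = 0.75 × 372 × 572.56 × 8 × 2 = 2555.9 kN.
Bearing (12 mm plate, F_u = 450 MPa): end bolts L_c = 39 − 30/2 = 24, R_n = min(1.2×24×12×450, 2.4×27×12×450) = 155.52 kN/bolt; interior L_c = 92 − 30 = 62, R_n = 349.92 kN/bolt. φR_n = 0.75 × (2×155.52 + 6×349.92) = 1807.9 kN.
Tension yield (gross): A_g = 325×12 = 3900 mm². φR_n = 0.90 × 350 × 3900 = 1228.5 kN.
Block shear: shear path 2×[39+3×92] = 2×315 mm, A_gv = 7560, A_nv = 2×(315 − 3.5×32)×12 = 4872 mm²; tension across gage: (77 − 1×32)×12 = 540 mm². R_n = min(0.6×450×4872, 0.6×350×7560) + 1.0×450×540 = min(1315.4, 1587.6) + 243 = 1558.4 kN. φR_n = 0.75 × 1558.4 = 1168.8 kN.
Governing: min(2555.9, 1807.9, 1228.5, 1168.8) = 1168.8 kN → block shear.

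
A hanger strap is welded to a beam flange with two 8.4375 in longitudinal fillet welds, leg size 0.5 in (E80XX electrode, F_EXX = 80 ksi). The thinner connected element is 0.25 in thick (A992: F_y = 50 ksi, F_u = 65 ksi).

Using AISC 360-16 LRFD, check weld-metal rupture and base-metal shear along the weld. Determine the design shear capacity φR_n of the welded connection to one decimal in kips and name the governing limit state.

123.4 kips (base-metal shear governs)

Weld metal: throat = 0.707×0.5 = 0.3535 in, L = 2×8.4375 = 16.875 in. φR_n = 0.75 × 0.6 × 80 × 0.3535 × 16.875 = 214.8 kips.
Base metal shear (0.25 in plate): yield φR_n = 1.0×0.6×50×0.25×16.875 = 126.6 kips; rupture φR_n = 0.75×0.6×65×0.25×16.875 = 123.4 kips; take 123.4 kips (rupture).
Governing: min(214.8, 123.4) = 123.4 kips → base-metal shear.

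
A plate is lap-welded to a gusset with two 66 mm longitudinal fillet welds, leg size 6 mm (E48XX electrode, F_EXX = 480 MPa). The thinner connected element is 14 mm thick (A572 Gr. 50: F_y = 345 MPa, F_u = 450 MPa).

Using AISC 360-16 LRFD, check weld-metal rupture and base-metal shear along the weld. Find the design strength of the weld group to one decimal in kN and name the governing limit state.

Weld metal: throat = 0.707×6 = 4.242 mm, L = 2×66 = 132 mm. φR_n = 0.75 × 0.6 × 480 × 4.242 × 132 = 120.9 kN.
Base metal shear (14 mm plate): yield φR_n = 1.0×0.6×345×14×132 = 382.5 kN; rupture φR_n = 0.75×0.6×450×14×132 = 374.2 kN; take 374.2 kN (rupture).
Governing: min(120.9, 374.2) = 120.9 kN → weld metal.

120.9 kN (weld metal governs)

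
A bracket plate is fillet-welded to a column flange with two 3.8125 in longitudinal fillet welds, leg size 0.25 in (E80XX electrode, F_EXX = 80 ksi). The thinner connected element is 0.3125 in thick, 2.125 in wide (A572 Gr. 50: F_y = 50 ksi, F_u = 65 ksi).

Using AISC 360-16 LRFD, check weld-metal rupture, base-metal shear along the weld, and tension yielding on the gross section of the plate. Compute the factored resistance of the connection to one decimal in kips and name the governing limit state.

29.9 kips (gross-section yield governs)

Weld metal: throat = 0.707×0.25 = 0.17675 in, L = 2×3.8125 = 7.625 in. φR_n = 0.75 × 0.6 × 80 × 0.17675 × 7.625 = 48.5 kips.
Base metal shear (0.3125 in plate): yield φR_n = 1.0×0.6×50×0.3125×7.625 = 71.5 kips; rupture φR_n = 0.75×0.6×65×0.3125×7.625 = 69.7 kips; take 69.7 kips (rupture).
Tension yield (gross): A_g = 2.125×0.3125 = 0.66406 in². φR_n = 0.90 × 50 × 0.66406 = 29.9 kips.
Governing: min(48.5, 69.7, 29.9) = 29.9 kips → gross-section yield.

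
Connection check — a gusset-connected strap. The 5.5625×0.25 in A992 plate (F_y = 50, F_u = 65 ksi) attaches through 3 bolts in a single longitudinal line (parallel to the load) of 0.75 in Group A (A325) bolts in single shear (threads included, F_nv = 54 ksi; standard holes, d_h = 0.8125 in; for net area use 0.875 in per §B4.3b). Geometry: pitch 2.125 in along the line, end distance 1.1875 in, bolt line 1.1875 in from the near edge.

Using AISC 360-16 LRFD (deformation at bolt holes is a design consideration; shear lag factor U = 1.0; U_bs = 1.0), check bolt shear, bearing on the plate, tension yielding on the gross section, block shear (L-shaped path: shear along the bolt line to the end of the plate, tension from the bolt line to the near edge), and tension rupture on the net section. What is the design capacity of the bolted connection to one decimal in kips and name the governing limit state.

32.9 kips (block shear governs)

Bolt shear: A_b = π(0.75)²/4 = 0.44179 in². φR_n = 0.75 × 54 × 0.44179 × 3 × 1 = 53.7 kips.
Bearing (0.25 in plate, F_u = 65 ksi): end bolts L_c = 1.1875 − 0.8125/2 = 0.78125, R_n = min(1.2×0.78125×0.25×65, 2.4×0.75×0.25×65) = 15.234 kips/bolt; interior L_c = 2.125 − 0.8125 = 1.3125, R_n = 25.594 kips/bolt. φR_n = 0.75 × (1×15.234 + 2×25.594) = 49.8 kips.
Tension yield (gross): A_g = 5.5625×0.25 = 1.3906 in². φR_n = 0.90 × 50 × 1.3906 = 62.6 kips.
Block shear: shear path 1×[1.1875+2×2.125] = 1×5.4375 in, A_gv = 1.3594, A_nv = 1×(5.4375 − 2.5×0.875)×0.25 = 0.8125 in²; tension to near edge: (1.1875 − 0.5×0.875)×0.25 = 0.1875 in². R_n = min(0.6×65×0.8125, 0.6×50×1.3594) + 1.0×65×0.1875 = min(31.688, 40.782) + 12.188 = 43.876 kips. φR_n = 0.75 × 43.876 = 32.9 kips.
Tension rupture (net): A_n = (5.5625 − 1×0.875)×0.25 = 1.1719 in² (U = 1.0, A_e = A_n). φR_n = 0.75 × 65 × 1.1719 = 57.1 kips.
Governing: min(53.7, 49.8, 62.6, 32.9, 57.1) = 32.9 kips → block shear.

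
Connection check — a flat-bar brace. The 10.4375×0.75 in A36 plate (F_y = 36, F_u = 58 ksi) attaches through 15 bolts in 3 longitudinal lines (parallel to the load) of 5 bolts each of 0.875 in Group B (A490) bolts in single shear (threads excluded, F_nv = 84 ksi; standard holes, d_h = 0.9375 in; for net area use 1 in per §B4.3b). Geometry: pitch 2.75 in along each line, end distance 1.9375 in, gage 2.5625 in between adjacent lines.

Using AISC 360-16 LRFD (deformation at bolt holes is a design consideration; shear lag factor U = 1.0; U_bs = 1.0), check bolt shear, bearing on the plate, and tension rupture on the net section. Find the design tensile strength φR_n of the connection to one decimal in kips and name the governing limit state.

Bolt shear: A_b = π(0.875)²/4 = 0.60132 in². φR_n = 0.75 × 84 × 0.60132 × 15 × 1 = 568.2 kips.
Bearing (0.75 in plate, F_u = 58 ksi): end bolts L_c = 1.9375 − 0.9375/2 = 1.46875, R_n = min(1.2×1.46875×0.75×58, 2.4×0.875×0.75×58) = 76.669 kips/bolt; interior L_c = 2.75 − 0.9375 = 1.8125, R_n = 91.35 kips/bolt. φR_n = 0.75 × (3×76.669 + 12×91.35) = 994.7 kips.
Tension rupture (net): A_n = (10.4375 − 3×1)×0.75 = 5.5781 in² (U = 1.0, A_e = A_n). φR_n = 0.75 × 58 × 5.5781 = 242.6 kips.
Governing: min(568.2, 994.7, 242.6) = 242.6 kips → net-section rupture.

242.6 kips (net-section rupture governs)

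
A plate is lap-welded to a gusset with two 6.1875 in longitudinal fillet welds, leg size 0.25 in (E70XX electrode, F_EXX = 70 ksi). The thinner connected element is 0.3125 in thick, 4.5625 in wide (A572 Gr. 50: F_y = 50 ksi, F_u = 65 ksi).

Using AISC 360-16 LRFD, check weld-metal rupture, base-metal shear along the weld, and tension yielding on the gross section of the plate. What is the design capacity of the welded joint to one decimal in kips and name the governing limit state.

64.2 kips (gross-section yield governs)

Weld metal: throat = 0.707×0.25 = 0.17675 in, L = 2×6.1875 = 12.375 in. φR_n = 0.75 × 0.6 × 70 × 0.17675 × 12.375 = 68.9 kips.
Base metal shear (0.3125 in plate): yield φR_n = 1.0×0.6×50×0.3125×12.375 = 116.0 kips; rupture φR_n = 0.75×0.6×65×0.3125×12.375 = 113.1 kips; take 113.1 kips (rupture).
Tension yield (gross): A_g = 4.5625×0.3125 = 1.4258 in². φR_n = 0.90 × 50 × 1.4258 = 64.2 kips.
Governing: min(68.9, 113.1, 64.2) = 64.2 kips → gross-section yield.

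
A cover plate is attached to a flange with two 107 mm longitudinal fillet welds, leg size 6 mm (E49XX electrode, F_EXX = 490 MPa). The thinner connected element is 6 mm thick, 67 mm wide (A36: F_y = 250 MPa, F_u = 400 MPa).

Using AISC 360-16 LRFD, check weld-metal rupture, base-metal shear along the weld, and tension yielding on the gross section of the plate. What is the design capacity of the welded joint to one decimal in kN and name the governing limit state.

90.5 kN (gross-section yield governs)

Weld metal: throat = 0.707×6 = 4.242 mm, L = 2×107 = 214 mm. φR_n = 0.75 × 0.6 × 490 × 4.242 × 214 = 200.2 kN.
Base metal shear (6 mm plate): yield φR_n = 1.0×0.6×250×6×214 = 192.6 kN; rupture φR_n = 0.75×0.6×400×6×214 = 231.1 kN; take 192.6 kN (yield).
Tension yield (gross): A_g = 67×6 = 402 mm². φR_n = 0.90 × 250 × 402 = 90.5 kN.
Governing: min(200.2, 192.6, 90.5) = 90.5 kN → gross-section yield.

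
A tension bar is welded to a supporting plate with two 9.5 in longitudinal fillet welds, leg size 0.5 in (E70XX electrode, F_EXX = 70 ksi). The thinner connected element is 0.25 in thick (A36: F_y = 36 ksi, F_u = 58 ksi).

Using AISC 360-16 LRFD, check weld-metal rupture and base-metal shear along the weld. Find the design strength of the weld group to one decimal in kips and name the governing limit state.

102.6 kips (base-metal shear governs)

Weld metal: throat = 0.707×0.5 = 0.3535 in, L = 2×9.5 = 19 in. φR_n = 0.75 × 0.6 × 70 × 0.3535 × 19 = 211.6 kips.
Base metal shear (0.25 in plate): yield φR_n = 1.0×0.6×36×0.25×19 = 102.6 kips; rupture φR_n = 0.75×0.6×58×0.25×19 = 124.0 kips; take 102.6 kips (yield).
Governing: min(211.6, 102.6) = 102.6 kips → base-metal shear.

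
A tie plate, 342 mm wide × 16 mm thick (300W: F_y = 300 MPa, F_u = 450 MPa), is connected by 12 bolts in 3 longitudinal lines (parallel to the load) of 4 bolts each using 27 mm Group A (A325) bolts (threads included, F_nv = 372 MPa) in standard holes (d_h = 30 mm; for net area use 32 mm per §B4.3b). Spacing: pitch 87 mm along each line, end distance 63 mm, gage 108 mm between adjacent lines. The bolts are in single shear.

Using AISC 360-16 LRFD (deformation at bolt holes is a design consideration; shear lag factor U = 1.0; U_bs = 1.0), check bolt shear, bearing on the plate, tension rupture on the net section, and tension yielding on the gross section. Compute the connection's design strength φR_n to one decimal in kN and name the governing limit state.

Bolt shear: A_b = π(27)²/4 = 572.56 mm². φR_n = 0.75 × 372 × 572.56 × 12 × 1 = 1916.9 kN.
Bearing (16 mm plate, F_u = 450 MPa): end bolts L_c = 63 − 30/2 = 48, R_n = min(1.2×48×16×450, 2.4×27×16×450) = 414.72 kN/bolt; interior L_c = 87 − 30 = 57, R_n = 466.56 kN/bolt. φR_n = 0.75 × (3×414.72 + 9×466.56) = 4082.4 kN.
Tension rupture (net): A_n = (342 − 3×32)×16 = 3936 mm² (U = 1.0, A_e = A_n). φR_n = 0.75 × 450 × 3936 = 1328.4 kN.
Tension yield (gross): A_g = 342×16 = 5472 mm². φR_n = 0.90 × 300 × 5472 = 1477.4 kN.
Governing: min(1916.9, 4082.4, 1328.4, 1477.4) = 1328.4 kN → net-section rupture.

1328.4 kN (net-section rupture governs)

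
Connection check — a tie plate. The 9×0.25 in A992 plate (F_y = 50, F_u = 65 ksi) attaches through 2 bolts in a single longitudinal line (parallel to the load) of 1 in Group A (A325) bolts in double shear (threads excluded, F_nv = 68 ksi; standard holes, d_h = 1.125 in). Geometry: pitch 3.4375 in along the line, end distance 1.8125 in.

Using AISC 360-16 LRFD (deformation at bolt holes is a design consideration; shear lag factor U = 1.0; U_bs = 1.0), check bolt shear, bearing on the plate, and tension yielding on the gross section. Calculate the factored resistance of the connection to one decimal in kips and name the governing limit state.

Bolt shear: A_b = π(1)²/4 = 0.7854 in². φR_n = 0.75 × 68 × 0.7854 × 2 × 2 = 160.2 kips.
Bearing (0.25 in plate, F_u = 65 ksi): end bolts L_c = 1.8125 − 1.125/2 = 1.25, R_n = min(1.2×1.25×0.25×65, 2.4×1×0.25×65) = 24.375 kips/bolt; interior L_c = 3.4375 − 1.125 = 2.3125, R_n = 39 kips/bolt. φR_n = 0.75 × (1×24.375 + 1×39) = 47.5 kips.
Tension yield (gross): A_g = 9×0.25 = 2.25 in². φR_n = 0.90 × 50 × 2.25 = 101.3 kips.
Governing: min(160.2, 47.5, 101.3) = 47.5 kips → bearing.

47.5 kips (bearing governs)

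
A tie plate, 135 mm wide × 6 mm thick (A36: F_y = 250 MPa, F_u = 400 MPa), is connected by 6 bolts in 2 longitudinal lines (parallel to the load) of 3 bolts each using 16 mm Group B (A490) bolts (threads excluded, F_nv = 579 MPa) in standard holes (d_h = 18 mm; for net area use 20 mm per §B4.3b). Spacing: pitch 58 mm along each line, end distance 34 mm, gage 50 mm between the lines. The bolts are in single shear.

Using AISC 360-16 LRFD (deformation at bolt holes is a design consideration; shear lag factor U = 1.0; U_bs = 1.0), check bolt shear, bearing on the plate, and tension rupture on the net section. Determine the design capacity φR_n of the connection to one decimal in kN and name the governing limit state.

171.0 kN (net-section rupture governs)

Bolt shear: A_b = π(16)²/4 = 201.06 mm². φR_n = 0.75 × 579 × 201.06 × 6 × 1 = 523.9 kN.
Bearing (6 mm plate, F_u = 400 MPa): end bolts L_c = 34 − 18/2 = 25, R_n = min(1.2×25×6×400, 2.4×16×6×400) = 72 kN/bolt; interior L_c = 58 − 18 = 40, R_n = 92.16 kN/bolt. φR_n = 0.75 × (2×72 + 4×92.16) = 384.5 kN.
Tension rupture (net): A_n = (135 − 2×20)×6 = 570 mm² (U = 1.0, A_e = A_n). φR_n = 0.75 × 400 × 570 = 171.0 kN.
Governing: min(523.9, 384.5, 171.0) = 171.0 kN → net-section rupture.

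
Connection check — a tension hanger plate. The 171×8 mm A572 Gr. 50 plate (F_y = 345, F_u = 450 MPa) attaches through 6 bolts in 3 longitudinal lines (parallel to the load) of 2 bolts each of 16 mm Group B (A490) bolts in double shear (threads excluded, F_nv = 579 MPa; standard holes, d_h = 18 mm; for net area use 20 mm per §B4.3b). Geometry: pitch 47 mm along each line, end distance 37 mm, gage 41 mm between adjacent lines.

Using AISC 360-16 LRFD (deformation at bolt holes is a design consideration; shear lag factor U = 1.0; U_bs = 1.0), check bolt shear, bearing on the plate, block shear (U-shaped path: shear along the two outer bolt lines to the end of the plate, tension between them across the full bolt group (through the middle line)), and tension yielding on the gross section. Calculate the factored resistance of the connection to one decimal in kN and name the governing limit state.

Bolt shear: A_b = π(16)²/4 = 201.06 mm². φR_n = 0.75 × 579 × 201.06 × 6 × 2 = 1047.7 kN.
Bearing (8 mm plate, F_u = 450 MPa): end bolts L_c = 37 − 18/2 = 28, R_n = min(1.2×28×8×450, 2.4×16×8×450) = 120.96 kN/bolt; interior L_c = 47 − 18 = 29, R_n = 125.28 kN/bolt. φR_n = 0.75 × (3×120.96 + 3×125.28) = 554.0 kN.
Block shear: shear path 2×[37+1×47] = 2×84 mm, A_gv = 1344, A_nv = 2×(84 − 1.5×20)×8 = 864 mm²; tension across gage: (82 − 2×20)×8 = 336 mm². R_n = min(0.6×450×864, 0.6×345×1344) + 1.0×450×336 = min(233.28, 278.21) + 151.2 = 384.48 kN. φR_n = 0.75 × 384.48 = 288.4 kN.
Tension yield (gross): A_g = 171×8 = 1368 mm². φR_n = 0.90 × 345 × 1368 = 424.8 kN.
Governing: min(1047.7, 554.0, 288.4, 424.8) = 288.4 kN → block shear.

288.4 kN (block shear governs)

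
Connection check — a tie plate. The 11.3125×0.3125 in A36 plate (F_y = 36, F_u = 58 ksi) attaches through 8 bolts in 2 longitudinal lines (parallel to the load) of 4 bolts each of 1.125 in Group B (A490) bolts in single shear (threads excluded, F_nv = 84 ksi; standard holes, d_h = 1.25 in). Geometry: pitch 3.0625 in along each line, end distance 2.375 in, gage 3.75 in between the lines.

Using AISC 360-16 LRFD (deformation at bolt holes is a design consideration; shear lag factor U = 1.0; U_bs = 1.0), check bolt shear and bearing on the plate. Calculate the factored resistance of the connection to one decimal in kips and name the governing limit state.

234.5 kips (bearing governs)

Bolt shear: A_b = π(1.125)²/4 = 0.99402 in². φR_n = 0.75 × 84 × 0.99402 × 8 × 1 = 501.0 kips.
Bearing (0.3125 in plate, F_u = 58 ksi): end bolts L_c = 2.375 − 1.25/2 = 1.75, R_n = min(1.2×1.75×0.3125×58, 2.4×1.125×0.3125×58) = 38.063 kips/bolt; interior L_c = 3.0625 − 1.25 = 1.8125, R_n = 39.422 kips/bolt. φR_n = 0.75 × (2×38.063 + 6×39.422) = 234.5 kips.
Governing: min(501.0, 234.5) = 234.5 kips → bearing.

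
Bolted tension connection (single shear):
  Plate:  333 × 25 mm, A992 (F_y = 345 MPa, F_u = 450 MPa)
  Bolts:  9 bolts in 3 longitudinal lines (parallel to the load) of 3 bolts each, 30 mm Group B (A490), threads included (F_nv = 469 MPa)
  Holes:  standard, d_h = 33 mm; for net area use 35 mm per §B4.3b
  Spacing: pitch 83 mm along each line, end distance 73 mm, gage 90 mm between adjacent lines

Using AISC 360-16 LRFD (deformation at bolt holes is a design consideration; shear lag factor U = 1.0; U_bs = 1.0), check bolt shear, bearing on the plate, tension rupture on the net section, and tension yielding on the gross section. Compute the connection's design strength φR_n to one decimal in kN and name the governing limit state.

1923.8 kN (net-section rupture governs)

Bolt shear: A_b = π(30)²/4 = 706.86 mm². φR_n = 0.75 × 469 × 706.86 × 9 × 1 = 2237.7 kN.
Bearing (25 mm plate, F_u = 450 MPa): end bolts L_c = 73 − 33/2 = 56.5, R_n = min(1.2×56.5×25×450, 2.4×30×25×450) = 762.75 kN/bolt; interior L_c = 83 − 33 = 50, R_n = 675 kN/bolt. φR_n = 0.75 × (3×762.75 + 6×675) = 4753.7 kN.
Tension rupture (net): A_n = (333 − 3×35)×25 = 5700 mm² (U = 1.0, A_e = A_n). φR_n = 0.75 × 450 × 5700 = 1923.8 kN.
Tension yield (gross): A_g = 333×25 = 8325 mm². φR_n = 0.90 × 345 × 8325 = 2584.9 kN.
Governing: min(2237.7, 4753.7, 1923.8, 2584.9) = 1923.8 kN → net-section rupture.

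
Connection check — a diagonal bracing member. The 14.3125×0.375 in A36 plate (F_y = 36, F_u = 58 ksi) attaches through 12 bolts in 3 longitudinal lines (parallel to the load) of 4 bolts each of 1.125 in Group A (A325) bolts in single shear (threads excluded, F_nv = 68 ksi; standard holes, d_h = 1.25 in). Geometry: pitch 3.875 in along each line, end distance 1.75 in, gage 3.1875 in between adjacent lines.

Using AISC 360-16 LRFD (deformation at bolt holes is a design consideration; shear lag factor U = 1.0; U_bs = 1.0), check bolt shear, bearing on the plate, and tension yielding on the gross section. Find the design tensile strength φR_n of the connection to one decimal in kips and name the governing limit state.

Bolt shear: A_b = π(1.125)²/4 = 0.99402 in². φR_n = 0.75 × 68 × 0.99402 × 12 × 1 = 608.3 kips.
Bearing (0.375 in plate, F_u = 58 ksi): end bolts L_c = 1.75 − 1.25/2 = 1.125, R_n = min(1.2×1.125×0.375×58, 2.4×1.125×0.375×58) = 29.363 kips/bolt; interior L_c = 3.875 − 1.25 = 2.625, R_n = 58.725 kips/bolt. φR_n = 0.75 × (3×29.363 + 9×58.725) = 462.5 kips.
Tension yield (gross): A_g = 14.3125×0.375 = 5.3672 in². φR_n = 0.90 × 36 × 5.3672 = 173.9 kips.
Governing: min(608.3, 462.5, 173.9) = 173.9 kips → gross-section yield.

173.9 kips (gross-section yield governs)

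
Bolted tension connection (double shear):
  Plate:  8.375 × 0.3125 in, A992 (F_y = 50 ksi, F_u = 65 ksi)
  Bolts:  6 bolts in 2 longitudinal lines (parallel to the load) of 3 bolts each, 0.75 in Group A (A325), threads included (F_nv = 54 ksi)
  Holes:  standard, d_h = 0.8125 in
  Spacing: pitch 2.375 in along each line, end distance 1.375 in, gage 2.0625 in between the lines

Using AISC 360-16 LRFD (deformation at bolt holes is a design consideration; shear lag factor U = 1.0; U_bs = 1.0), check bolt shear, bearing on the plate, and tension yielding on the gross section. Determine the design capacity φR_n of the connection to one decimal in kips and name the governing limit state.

117.8 kips (gross-section yield governs)

Bolt shear: A_b = π(0.75)²/4 = 0.44179 in². φR_n = 0.75 × 54 × 0.44179 × 6 × 2 = 214.7 kips.
Bearing (0.3125 in plate, F_u = 65 ksi): end bolts L_c = 1.375 − 0.8125/2 = 0.96875, R_n = min(1.2×0.96875×0.3125×65, 2.4×0.75×0.3125×65) = 23.613 kips/bolt; interior L_c = 2.375 − 0.8125 = 1.5625, R_n = 36.563 kips/bolt. φR_n = 0.75 × (2×23.613 + 4×36.563) = 145.1 kips.
Tension yield (gross): A_g = 8.375×0.3125 = 2.6172 in². φR_n = 0.90 × 50 × 2.6172 = 117.8 kips.
Governing: min(214.7, 145.1, 117.8) = 117.8 kips → gross-section yield.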